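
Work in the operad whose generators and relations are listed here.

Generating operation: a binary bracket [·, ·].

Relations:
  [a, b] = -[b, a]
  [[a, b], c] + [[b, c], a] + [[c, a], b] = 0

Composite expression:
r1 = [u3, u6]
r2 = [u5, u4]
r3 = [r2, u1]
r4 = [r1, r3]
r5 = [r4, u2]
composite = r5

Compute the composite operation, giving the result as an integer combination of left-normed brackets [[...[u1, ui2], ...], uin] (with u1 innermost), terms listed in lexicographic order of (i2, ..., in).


-[[[[[u1, u4], u5], u3], u6], u2] + [[[[[u1, u4], u5], u6], u3], u2] + [[[[[u1, u5], u4], u3], u6], u2] - [[[[[u1, u5], u4], u6], u3], u2]


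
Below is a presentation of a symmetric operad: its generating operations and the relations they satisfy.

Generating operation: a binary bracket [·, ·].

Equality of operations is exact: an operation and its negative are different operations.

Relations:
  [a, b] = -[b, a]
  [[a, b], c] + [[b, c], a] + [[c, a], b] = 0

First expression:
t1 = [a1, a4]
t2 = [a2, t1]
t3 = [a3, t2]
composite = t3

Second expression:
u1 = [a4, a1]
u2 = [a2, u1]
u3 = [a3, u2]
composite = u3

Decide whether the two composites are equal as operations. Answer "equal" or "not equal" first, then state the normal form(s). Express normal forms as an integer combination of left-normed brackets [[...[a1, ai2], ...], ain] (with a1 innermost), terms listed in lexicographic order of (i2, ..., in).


not equal; first: [[[a1, a4], a2], a3]; second: -[[[a1, a4], a2], a3]

The first composite normalizes to [[[a1, a4], a2], a3]
The second composite normalizes to -[[[a1, a4], a2], a3]
They disagree, so not equal.


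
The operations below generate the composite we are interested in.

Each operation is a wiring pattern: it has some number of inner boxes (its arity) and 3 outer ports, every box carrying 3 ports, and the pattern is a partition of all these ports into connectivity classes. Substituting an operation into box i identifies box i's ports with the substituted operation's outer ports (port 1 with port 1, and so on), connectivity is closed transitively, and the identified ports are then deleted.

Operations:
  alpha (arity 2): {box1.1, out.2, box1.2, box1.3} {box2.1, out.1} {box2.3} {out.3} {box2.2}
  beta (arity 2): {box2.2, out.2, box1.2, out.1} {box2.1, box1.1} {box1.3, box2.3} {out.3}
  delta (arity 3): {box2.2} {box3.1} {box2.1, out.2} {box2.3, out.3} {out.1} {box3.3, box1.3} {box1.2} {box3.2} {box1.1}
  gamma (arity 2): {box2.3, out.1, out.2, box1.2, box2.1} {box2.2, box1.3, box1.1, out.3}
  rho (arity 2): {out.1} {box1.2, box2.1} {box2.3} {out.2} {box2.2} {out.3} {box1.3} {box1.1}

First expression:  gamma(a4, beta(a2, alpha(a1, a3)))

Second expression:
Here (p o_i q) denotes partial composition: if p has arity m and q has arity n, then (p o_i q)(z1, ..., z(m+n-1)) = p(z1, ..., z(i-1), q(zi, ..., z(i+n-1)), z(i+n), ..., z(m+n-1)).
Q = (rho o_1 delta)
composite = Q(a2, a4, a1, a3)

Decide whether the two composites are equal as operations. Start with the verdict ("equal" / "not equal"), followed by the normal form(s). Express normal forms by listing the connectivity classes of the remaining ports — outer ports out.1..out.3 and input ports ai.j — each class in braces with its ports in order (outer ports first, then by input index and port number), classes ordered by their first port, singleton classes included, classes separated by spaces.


not equal; first: {out.1, out.2, out.3, a1.1, a1.2, a1.3, a2.2, a4.1, a4.2, a4.3} {a2.1, a3.1} {a2.3} {a3.2} {a3.3}; second: {out.1} {out.2} {out.3} {a1.1} {a1.2} {a1.3, a2.3} {a2.1} {a2.2} {a3.1, a4.1} {a3.2} {a3.3} {a4.2} {a4.3}


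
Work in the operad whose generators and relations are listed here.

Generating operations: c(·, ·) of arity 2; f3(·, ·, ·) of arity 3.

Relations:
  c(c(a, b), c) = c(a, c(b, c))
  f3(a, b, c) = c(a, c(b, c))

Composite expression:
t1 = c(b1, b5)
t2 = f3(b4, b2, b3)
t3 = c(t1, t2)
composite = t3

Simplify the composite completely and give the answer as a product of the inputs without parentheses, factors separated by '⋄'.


b1 ⋄ b5 ⋄ b4 ⋄ b2 ⋄ b3

Associativity of c dissolves the nesting; only the b-input order survives.
c(b1, b5) reduces to b1 ⋄ b5
f3(b4, b2, b3) reduces to b4 ⋄ b2 ⋄ b3
c(c(b1, b5), f3(b4, b2, b3)) reduces to b1 ⋄ b5 ⋄ b4 ⋄ b2 ⋄ b3


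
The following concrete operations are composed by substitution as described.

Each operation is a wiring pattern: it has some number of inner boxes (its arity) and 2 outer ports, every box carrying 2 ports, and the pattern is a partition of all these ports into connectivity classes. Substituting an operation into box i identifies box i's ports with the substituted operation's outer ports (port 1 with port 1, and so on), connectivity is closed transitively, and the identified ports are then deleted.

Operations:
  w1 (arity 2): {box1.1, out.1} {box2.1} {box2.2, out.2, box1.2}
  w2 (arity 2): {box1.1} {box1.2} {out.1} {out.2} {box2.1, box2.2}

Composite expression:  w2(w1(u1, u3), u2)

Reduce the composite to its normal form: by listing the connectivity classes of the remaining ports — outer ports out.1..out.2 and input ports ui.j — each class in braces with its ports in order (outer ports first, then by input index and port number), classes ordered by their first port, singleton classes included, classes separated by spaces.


{out.1} {out.2} {u1.1} {u1.2, u3.2} {u2.1, u2.2} {u3.1}

Treat the ports identified at w2 as solder joints: merge, then drop.
the subtree at w1 composes to {out.1, u1.1} {out.2, u1.2, u3.2} {u3.1} on (u1, u3); out.j = own outer ports
the subtree at w2 composes to {out.1} {out.2} {u1.1} {u1.2, u3.2} {u2.1, u2.2} {u3.1} on (u1, u3, u2); out.j = own outer ports


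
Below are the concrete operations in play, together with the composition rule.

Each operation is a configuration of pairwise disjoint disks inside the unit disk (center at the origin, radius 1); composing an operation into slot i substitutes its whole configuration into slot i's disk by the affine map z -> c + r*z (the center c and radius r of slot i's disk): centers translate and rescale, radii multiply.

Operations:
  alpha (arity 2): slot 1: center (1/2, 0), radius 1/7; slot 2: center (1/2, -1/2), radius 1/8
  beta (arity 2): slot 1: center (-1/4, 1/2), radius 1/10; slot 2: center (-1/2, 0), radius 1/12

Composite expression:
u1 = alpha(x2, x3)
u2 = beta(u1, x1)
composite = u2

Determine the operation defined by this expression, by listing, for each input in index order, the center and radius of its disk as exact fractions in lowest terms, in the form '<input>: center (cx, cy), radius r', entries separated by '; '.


x1: center (-1/2, 0), radius 1/12; x2: center (-1/5, 1/2), radius 1/70; x3: center (-1/5, 9/20), radius 1/80

Follow each x-input down from beta: c' goes to c + r*c', radius to r*r'.
x2 passes through 2 substitutions, ending at center (-1/5, 1/2), radius 1/70
x3 passes through 2 substitutions, ending at center (-1/5, 9/20), radius 1/80
x1 passes through 1 substitution, ending at center (-1/2, 0), radius 1/12


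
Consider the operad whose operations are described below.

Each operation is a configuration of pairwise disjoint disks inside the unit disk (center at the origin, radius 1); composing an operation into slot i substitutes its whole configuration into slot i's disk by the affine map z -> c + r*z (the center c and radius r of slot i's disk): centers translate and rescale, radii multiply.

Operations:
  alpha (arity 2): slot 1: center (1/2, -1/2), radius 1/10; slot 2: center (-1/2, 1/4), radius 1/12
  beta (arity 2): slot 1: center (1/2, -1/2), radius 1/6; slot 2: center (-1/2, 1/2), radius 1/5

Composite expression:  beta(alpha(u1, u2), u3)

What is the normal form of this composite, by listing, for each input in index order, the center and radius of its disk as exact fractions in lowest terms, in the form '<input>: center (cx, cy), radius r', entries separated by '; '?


Affine substitution under beta: radii multiply and u-centers shift.
u1 passes through 2 substitutions, ending at center (7/12, -7/12), radius 1/60
u2 passes through 2 substitutions, ending at center (5/12, -11/24), radius 1/72
u3 passes through 1 substitution, ending at center (-1/2, 1/2), radius 1/5

u1: center (7/12, -7/12), radius 1/60; u2: center (5/12, -11/24), radius 1/72; u3: center (-1/2, 1/2), radius 1/5


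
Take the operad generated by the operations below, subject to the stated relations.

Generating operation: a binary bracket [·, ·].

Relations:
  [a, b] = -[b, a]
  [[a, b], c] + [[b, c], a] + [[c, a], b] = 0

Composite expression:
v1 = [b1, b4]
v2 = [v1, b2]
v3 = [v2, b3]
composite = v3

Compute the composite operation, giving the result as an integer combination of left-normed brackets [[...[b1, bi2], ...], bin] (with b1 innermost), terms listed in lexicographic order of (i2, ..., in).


Left-normed coefficients sit on the b1-initial expansion words.
Composite bracket: [[[b1, b4], b2], b3]
Each bracket splits as ab - ba, giving 8 signed words (2^3 = 8).
Only words starting with b1 matter:
  word b1b4b2b3 has sign +1, contributing +[[[b1, b4], b2], b3]

[[[b1, b4], b2], b3]


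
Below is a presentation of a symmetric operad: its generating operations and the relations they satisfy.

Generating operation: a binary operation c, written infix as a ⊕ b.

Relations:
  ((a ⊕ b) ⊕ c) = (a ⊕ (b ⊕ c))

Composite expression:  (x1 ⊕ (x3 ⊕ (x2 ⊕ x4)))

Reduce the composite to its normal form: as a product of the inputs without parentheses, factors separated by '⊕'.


x1 ⊕ x3 ⊕ x2 ⊕ x4

Under associativity of c, the answer is the x's in reading order.
(x2 ⊕ x4) spells out as x2 ⊕ x4
(x3 ⊕ (x2 ⊕ x4)) spells out as x3 ⊕ x2 ⊕ x4
(x1 ⊕ (x3 ⊕ (x2 ⊕ x4))) spells out as x1 ⊕ x3 ⊕ x2 ⊕ x4


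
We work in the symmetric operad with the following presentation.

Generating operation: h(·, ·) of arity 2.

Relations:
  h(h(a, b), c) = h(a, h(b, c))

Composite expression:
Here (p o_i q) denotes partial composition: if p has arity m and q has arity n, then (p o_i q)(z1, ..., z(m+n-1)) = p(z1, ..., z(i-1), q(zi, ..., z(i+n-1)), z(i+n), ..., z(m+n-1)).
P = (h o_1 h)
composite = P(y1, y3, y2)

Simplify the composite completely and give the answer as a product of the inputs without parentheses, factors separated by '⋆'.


All parenthesizations of h agree; list the y-inputs left to right.
h(y1, y3) reduces to y1 ⋆ y3
h(h(y1, y3), y2) reduces to y1 ⋆ y3 ⋆ y2

y1 ⋆ y3 ⋆ y2


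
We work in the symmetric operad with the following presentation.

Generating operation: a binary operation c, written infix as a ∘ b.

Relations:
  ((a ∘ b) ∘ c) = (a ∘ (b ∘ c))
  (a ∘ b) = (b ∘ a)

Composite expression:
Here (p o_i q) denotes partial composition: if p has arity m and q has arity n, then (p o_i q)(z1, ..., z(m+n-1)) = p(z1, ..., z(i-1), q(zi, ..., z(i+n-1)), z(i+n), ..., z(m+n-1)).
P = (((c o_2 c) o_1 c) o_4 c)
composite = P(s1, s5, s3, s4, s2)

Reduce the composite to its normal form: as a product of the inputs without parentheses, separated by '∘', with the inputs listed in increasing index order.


s1 ∘ s2 ∘ s3 ∘ s4 ∘ s5

Both nesting and order wash out for c; what remains is which s's occur.
(s1 ∘ s5) unparenthesizes to s1 ∘ s5
(s4 ∘ s2) unparenthesizes to s4 ∘ s2
(s3 ∘ (s4 ∘ s2)) unparenthesizes to s3 ∘ s4 ∘ s2
((s1 ∘ s5) ∘ (s3 ∘ (s4 ∘ s2))) unparenthesizes to s1 ∘ s5 ∘ s3 ∘ s4 ∘ s2
commutativity sorts the factors: s1 ∘ s2 ∘ s3 ∘ s4 ∘ s5


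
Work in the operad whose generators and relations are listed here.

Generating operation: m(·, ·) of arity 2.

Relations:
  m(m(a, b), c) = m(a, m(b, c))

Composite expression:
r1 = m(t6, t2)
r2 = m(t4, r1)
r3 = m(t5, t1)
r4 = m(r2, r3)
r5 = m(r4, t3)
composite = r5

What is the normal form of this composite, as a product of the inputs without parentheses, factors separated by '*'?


Key point: m is associative — brackets drop, the t-order remains.
m(t6, t2) flattens to t6 * t2
m(t4, m(t6, t2)) flattens to t4 * t6 * t2
m(t5, t1) flattens to t5 * t1
m(m(t4, m(t6, t2)), m(t5, t1)) flattens to t4 * t6 * t2 * t5 * t1
m(m(m(t4, m(t6, t2)), m(t5, t1)), t3) flattens to t4 * t6 * t2 * t5 * t1 * t3

t4 * t6 * t2 * t5 * t1 * t3


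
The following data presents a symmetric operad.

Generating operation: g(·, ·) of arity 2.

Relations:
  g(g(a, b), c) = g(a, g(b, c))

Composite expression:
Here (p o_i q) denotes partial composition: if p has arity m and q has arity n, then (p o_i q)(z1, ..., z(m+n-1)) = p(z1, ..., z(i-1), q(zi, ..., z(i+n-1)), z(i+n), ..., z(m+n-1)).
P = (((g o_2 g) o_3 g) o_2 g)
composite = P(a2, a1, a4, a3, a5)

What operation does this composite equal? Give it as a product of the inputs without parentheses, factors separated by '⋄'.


a2 ⋄ a1 ⋄ a4 ⋄ a3 ⋄ a5

Under associativity of g, the answer is the a's in reading order.
g(a1, a4) unparenthesizes to a1 ⋄ a4
g(a3, a5) unparenthesizes to a3 ⋄ a5
g(g(a1, a4), g(a3, a5)) unparenthesizes to a1 ⋄ a4 ⋄ a3 ⋄ a5
g(a2, g(g(a1, a4), g(a3, a5))) unparenthesizes to a2 ⋄ a1 ⋄ a4 ⋄ a3 ⋄ a5


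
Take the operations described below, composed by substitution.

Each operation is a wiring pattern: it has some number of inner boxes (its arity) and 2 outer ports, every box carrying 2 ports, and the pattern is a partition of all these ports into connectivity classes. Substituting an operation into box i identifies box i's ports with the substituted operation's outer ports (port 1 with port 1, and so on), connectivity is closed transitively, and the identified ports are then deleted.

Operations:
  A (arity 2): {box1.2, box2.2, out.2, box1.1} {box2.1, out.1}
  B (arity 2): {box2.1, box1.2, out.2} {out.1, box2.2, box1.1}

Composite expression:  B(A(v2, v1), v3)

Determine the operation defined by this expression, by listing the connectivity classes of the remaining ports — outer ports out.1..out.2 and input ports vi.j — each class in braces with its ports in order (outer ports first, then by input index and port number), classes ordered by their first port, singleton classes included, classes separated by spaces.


{out.1, v1.1, v3.2} {out.2, v1.2, v2.1, v2.2, v3.1}

Two ports join when wires chain via B-identified ports.
the subtree at A composes to {out.1, v1.1} {out.2, v1.2, v2.1, v2.2} on (v2, v1); out.j = own outer ports
the subtree at B composes to {out.1, v1.1, v3.2} {out.2, v1.2, v2.1, v2.2, v3.1} on (v2, v1, v3); out.j = own outer ports


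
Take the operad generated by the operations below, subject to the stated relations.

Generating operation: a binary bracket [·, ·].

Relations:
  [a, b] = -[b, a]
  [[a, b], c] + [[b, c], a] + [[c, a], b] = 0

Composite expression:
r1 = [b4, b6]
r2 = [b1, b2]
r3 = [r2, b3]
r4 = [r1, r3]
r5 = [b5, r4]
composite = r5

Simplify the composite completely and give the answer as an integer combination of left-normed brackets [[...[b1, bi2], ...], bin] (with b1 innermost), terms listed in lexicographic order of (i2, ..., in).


[[[[[b1, b2], b3], b4], b6], b5] - [[[[[b1, b2], b3], b6], b4], b5]

Expand each bracket as ab - ba; the b1-initial words give the coefficients.
Composite bracket: [b5, [[b4, b6], [[b1, b2], b3]]]
Expanding via [a, b] = ab - ba: 32 signed words (2^5 = 32).
Keep just the words that open with b1:
  from b1b2b3b4b6b5, sign +1: term +[[[[[b1, b2], b3], b4], b6], b5]
  from b1b2b3b6b4b5, sign -1: term -[[[[[b1, b2], b3], b6], b4], b5]


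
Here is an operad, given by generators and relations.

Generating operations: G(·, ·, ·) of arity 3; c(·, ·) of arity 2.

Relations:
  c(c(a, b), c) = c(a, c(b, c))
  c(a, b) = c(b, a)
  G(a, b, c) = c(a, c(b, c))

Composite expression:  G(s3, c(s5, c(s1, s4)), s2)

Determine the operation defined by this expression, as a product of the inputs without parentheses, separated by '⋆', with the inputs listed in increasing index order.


s1 ⋆ s2 ⋆ s3 ⋆ s4 ⋆ s5

Both nesting and order wash out for G; what remains is which s's occur.
c(s1, s4) reduces to s1 ⋆ s4
c(s5, c(s1, s4)) reduces to s5 ⋆ s1 ⋆ s4
G(s3, c(s5, c(s1, s4)), s2) reduces to s3 ⋆ s5 ⋆ s1 ⋆ s4 ⋆ s2
sorting the factors by input index: s1 ⋆ s2 ⋆ s3 ⋆ s4 ⋆ s5


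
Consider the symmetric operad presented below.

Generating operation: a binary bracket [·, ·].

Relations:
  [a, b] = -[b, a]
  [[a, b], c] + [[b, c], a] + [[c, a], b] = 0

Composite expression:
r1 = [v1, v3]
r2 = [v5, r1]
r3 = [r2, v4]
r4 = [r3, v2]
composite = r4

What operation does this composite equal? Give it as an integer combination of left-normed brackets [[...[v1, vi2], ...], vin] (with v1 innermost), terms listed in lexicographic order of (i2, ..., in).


-[[[[v1, v3], v5], v4], v2]

Skip Jacobi rewriting: expand, keep v1-initial words, read off terms.
Composite bracket: [[[v5, [v1, v3]], v4], v2]
Expanding via [a, b] = ab - ba: 16 signed words (2^4 = 16).
The v1-initial words carry the normal form:
  sign of v1v3v5v4v2 is -1, so it contributes -[[[[v1, v3], v5], v4], v2]


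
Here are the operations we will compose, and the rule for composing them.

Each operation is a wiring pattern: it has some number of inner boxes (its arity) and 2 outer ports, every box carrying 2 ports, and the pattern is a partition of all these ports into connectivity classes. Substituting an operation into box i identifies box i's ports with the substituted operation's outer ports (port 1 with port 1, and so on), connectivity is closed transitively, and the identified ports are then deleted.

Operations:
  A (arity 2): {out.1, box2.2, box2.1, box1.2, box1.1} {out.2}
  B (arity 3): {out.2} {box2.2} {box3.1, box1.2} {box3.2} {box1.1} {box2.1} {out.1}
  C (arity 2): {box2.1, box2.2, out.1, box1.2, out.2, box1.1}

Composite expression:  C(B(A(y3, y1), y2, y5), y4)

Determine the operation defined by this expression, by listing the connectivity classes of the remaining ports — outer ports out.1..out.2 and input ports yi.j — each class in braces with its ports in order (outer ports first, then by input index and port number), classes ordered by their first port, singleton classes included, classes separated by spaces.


{out.1, out.2, y4.1, y4.2} {y1.1, y1.2, y3.1, y3.2} {y2.1} {y2.2} {y5.1} {y5.2}

Substituting into C glues patterns; closure does the rest.
composing A on (y3, y1), with out.j its own outer ports: {out.1, y1.1, y1.2, y3.1, y3.2} {out.2}
composing B on (y3, y1, y2, y5), with out.j its own outer ports: {out.1} {out.2} {y1.1, y1.2, y3.1, y3.2} {y2.1} {y2.2} {y5.1} {y5.2}
composing C on (y3, y1, y2, y5, y4), with out.j its own outer ports: {out.1, out.2, y4.1, y4.2} {y1.1, y1.2, y3.1, y3.2} {y2.1} {y2.2} {y5.1} {y5.2}


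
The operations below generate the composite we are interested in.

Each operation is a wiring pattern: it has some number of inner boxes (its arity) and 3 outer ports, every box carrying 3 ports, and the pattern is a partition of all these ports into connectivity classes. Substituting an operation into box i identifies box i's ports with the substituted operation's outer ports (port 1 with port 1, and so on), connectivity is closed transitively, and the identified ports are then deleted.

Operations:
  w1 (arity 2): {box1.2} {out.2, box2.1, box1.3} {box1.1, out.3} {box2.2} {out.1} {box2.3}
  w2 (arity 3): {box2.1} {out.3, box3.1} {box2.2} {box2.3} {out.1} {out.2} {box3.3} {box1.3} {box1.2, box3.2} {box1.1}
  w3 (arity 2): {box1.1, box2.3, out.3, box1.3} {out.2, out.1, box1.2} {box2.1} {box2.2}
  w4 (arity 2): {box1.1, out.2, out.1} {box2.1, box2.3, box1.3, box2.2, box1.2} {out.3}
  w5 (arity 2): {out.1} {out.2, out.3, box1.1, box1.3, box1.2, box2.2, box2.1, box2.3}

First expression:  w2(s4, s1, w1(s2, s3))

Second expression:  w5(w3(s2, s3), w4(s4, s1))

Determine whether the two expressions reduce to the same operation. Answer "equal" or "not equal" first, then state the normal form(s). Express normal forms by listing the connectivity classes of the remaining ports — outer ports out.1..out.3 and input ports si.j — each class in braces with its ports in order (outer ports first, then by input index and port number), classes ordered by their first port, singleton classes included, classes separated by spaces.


not equal; first: {out.1} {out.2} {out.3} {s1.1} {s1.2} {s1.3} {s2.1} {s2.2} {s2.3, s3.1, s4.2} {s3.2} {s3.3} {s4.1} {s4.3}; second: {out.1} {out.2, out.3, s2.1, s2.2, s2.3, s3.3, s4.1} {s1.1, s1.2, s1.3, s4.2, s4.3} {s3.1} {s3.2}

In normal form, the first expression is {out.1} {out.2} {out.3} {s1.1} {s1.2} {s1.3} {s2.1} {s2.2} {s2.3, s3.1, s4.2} {s3.2} {s3.3} {s4.1} {s4.3}
In normal form, the second expression is {out.1} {out.2, out.3, s2.1, s2.2, s2.3, s3.3, s4.1} {s1.1, s1.2, s1.3, s4.2, s4.3} {s3.1} {s3.2}
They disagree, so not equal.


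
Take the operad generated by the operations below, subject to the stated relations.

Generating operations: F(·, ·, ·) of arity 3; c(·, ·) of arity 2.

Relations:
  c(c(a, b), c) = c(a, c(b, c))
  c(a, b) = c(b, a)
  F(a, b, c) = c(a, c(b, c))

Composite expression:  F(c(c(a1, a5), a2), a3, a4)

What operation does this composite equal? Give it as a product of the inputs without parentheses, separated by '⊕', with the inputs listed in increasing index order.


a1 ⊕ a2 ⊕ a3 ⊕ a4 ⊕ a5

Reordering under F is free, so list the a-inputs canonically.
c(a1, a5) collapses to a1 ⊕ a5
c(c(a1, a5), a2) collapses to a1 ⊕ a5 ⊕ a2
F(c(c(a1, a5), a2), a3, a4) collapses to a1 ⊕ a5 ⊕ a2 ⊕ a3 ⊕ a4
reordering the factors by index: a1 ⊕ a2 ⊕ a3 ⊕ a4 ⊕ a5


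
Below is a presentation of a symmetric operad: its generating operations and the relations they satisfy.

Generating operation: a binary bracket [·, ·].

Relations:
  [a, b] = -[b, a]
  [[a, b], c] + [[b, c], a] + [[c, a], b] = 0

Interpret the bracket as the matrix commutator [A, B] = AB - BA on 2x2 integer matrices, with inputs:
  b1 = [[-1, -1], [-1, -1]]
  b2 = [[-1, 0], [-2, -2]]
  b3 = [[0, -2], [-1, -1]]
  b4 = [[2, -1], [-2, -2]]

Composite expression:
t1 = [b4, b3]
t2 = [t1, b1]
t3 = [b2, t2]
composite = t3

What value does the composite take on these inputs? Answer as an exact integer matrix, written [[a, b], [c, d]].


[b4, b3] = [[-3, -7], [2, 3]]
[[b4, b3], b1] = [[9, 6], [-6, -9]]
[b2, [[b4, b3], b1]] = [[12, 6], [-30, -12]]

[[12, 6], [-30, -12]]


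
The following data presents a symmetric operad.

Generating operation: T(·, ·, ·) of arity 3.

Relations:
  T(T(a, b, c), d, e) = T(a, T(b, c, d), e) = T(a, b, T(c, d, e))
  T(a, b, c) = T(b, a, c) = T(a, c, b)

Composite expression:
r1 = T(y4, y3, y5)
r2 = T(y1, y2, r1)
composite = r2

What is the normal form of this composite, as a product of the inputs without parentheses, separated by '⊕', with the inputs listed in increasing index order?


y1 ⊕ y2 ⊕ y3 ⊕ y4 ⊕ y5

With T associative and commutative, the y-input set is all that matters.
T(y4, y3, y5) linearizes to y4 ⊕ y3 ⊕ y5
T(y1, y2, T(y4, y3, y5)) linearizes to y1 ⊕ y2 ⊕ y4 ⊕ y3 ⊕ y5
rearranged into index order: y1 ⊕ y2 ⊕ y3 ⊕ y4 ⊕ y5


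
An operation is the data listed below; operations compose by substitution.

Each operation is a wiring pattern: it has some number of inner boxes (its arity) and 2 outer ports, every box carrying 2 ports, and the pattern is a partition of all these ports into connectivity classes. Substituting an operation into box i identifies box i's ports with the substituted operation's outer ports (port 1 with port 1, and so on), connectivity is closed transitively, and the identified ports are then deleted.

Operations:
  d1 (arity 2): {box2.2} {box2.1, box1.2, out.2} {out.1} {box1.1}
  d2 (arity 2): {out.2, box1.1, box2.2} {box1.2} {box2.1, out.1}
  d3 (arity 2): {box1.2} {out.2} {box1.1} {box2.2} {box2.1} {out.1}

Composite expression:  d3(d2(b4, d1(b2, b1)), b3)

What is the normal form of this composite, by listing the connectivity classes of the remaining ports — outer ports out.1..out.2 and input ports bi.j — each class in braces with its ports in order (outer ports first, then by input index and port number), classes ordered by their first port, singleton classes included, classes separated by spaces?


{out.1} {out.2} {b1.1, b2.2, b4.1} {b1.2} {b2.1} {b3.1} {b3.2} {b4.2}

Reachability decides: close wires over d3-identified ports.
through d1, on inputs (b2, b1): {out.1} {out.2, b1.1, b2.2} {b1.2} {b2.1} (out.j = stage outer ports)
through d2, on inputs (b4, b2, b1): {out.1} {out.2, b1.1, b2.2, b4.1} {b1.2} {b2.1} {b4.2} (out.j = stage outer ports)
through d3, on inputs (b4, b2, b1, b3): {out.1} {out.2} {b1.1, b2.2, b4.1} {b1.2} {b2.1} {b3.1} {b3.2} {b4.2} (out.j = stage outer ports)


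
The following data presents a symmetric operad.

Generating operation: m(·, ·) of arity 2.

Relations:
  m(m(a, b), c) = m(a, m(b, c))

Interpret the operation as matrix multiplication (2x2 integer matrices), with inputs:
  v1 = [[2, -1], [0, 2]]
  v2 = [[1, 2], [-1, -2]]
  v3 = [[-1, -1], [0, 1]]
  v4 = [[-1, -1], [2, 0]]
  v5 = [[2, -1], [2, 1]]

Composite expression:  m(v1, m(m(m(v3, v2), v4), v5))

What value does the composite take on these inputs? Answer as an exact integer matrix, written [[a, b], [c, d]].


[[4, -4], [-8, 8]]


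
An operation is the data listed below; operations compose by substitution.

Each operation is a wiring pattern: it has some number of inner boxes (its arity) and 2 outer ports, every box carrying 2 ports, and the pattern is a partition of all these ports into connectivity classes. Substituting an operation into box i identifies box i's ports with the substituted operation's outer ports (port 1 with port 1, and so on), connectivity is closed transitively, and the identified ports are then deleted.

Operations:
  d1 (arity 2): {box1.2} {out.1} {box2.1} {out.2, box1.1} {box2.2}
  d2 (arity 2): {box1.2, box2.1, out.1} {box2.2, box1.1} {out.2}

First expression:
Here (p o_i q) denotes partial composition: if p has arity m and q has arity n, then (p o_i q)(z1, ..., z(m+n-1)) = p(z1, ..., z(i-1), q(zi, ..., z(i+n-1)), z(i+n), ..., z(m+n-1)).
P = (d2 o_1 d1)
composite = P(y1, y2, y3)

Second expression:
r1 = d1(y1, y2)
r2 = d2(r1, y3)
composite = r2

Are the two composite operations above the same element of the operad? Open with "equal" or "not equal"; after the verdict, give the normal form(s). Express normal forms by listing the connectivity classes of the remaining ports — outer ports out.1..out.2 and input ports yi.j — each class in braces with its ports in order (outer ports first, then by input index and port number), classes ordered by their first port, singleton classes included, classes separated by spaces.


equal; the common form is {out.1, y1.1, y3.1} {out.2} {y1.2} {y2.1} {y2.2} {y3.2}

Reducing the first expression gives {out.1, y1.1, y3.1} {out.2} {y1.2} {y2.1} {y2.2} {y3.2}
Reducing the second expression gives {out.1, y1.1, y3.1} {out.2} {y1.2} {y2.1} {y2.2} {y3.2}
Both agree, so they are equal.


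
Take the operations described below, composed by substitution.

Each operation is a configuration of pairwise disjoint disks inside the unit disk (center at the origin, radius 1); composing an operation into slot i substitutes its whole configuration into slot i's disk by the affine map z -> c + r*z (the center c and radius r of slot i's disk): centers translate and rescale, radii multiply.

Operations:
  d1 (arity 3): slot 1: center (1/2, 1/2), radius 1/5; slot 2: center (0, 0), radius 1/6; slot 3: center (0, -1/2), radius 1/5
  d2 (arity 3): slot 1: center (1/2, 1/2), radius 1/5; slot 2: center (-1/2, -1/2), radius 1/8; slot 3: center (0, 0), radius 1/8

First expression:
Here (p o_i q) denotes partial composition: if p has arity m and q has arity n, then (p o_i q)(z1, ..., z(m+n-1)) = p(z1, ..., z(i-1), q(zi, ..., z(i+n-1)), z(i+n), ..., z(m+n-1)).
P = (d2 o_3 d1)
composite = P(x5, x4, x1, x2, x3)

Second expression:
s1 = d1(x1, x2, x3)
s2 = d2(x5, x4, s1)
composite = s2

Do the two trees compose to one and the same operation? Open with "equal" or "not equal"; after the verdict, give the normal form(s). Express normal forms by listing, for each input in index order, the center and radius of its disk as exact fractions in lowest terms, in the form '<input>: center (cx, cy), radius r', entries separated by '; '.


equal; the common form is x1: center (1/16, 1/16), radius 1/40; x2: center (0, 0), radius 1/48; x3: center (0, -1/16), radius 1/40; x4: center (-1/2, -1/2), radius 1/8; x5: center (1/2, 1/2), radius 1/5

The first expression, normalized: x1: center (1/16, 1/16), radius 1/40; x2: center (0, 0), radius 1/48; x3: center (0, -1/16), radius 1/40; x4: center (-1/2, -1/2), radius 1/8; x5: center (1/2, 1/2), radius 1/5
The second expression, normalized: x1: center (1/16, 1/16), radius 1/40; x2: center (0, 0), radius 1/48; x3: center (0, -1/16), radius 1/40; x4: center (-1/2, -1/2), radius 1/8; x5: center (1/2, 1/2), radius 1/5
One common form — equal.


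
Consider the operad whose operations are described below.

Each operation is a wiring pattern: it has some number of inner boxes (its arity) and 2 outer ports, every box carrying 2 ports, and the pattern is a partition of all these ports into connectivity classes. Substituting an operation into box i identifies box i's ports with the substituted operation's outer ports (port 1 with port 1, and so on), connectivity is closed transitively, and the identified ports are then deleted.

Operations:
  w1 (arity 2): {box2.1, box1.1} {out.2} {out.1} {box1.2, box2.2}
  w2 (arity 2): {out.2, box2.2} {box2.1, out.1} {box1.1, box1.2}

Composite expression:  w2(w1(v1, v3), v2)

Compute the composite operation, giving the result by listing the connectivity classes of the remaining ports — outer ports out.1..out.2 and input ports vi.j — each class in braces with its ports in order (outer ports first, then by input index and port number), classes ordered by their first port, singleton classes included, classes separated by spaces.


After gluing at w2, chains via deleted ports link the v-ports.
composing w1 on (v1, v3), with out.j its own outer ports: {out.1} {out.2} {v1.1, v3.1} {v1.2, v3.2}
composing w2 on (v1, v3, v2), with out.j its own outer ports: {out.1, v2.1} {out.2, v2.2} {v1.1, v3.1} {v1.2, v3.2}

{out.1, v2.1} {out.2, v2.2} {v1.1, v3.1} {v1.2, v3.2}


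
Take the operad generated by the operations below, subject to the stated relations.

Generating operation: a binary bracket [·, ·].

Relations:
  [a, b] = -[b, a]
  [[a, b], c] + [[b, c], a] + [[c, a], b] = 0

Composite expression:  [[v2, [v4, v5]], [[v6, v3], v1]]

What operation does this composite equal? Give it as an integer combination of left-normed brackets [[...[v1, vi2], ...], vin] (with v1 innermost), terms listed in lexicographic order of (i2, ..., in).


-[[[[[v1, v3], v6], v2], v4], v5] + [[[[[v1, v3], v6], v2], v5], v4] + [[[[[v1, v3], v6], v4], v5], v2] - [[[[[v1, v3], v6], v5], v4], v2] + [[[[[v1, v6], v3], v2], v4], v5] - [[[[[v1, v6], v3], v2], v5], v4] - [[[[[v1, v6], v3], v4], v5], v2] + [[[[[v1, v6], v3], v5], v4], v2]

Antisymmetry and Jacobi reduce to v1-anchored left-normed brackets.
Composite bracket: [[v2, [v4, v5]], [[v6, v3], v1]]
Full expansion: 32 signed words from ab - ba (2^5 = 32).
Collect the words opening with v1:
  sign of v1v3v6v2v4v5 is -1, so it contributes -[[[[[v1, v3], v6], v2], v4], v5]
  sign of v1v3v6v2v5v4 is +1, so it contributes +[[[[[v1, v3], v6], v2], v5], v4]
  sign of v1v3v6v4v5v2 is +1, so it contributes +[[[[[v1, v3], v6], v4], v5], v2]
  sign of v1v3v6v5v4v2 is -1, so it contributes -[[[[[v1, v3], v6], v5], v4], v2]
  sign of v1v6v3v2v4v5 is +1, so it contributes +[[[[[v1, v6], v3], v2], v4], v5]
  sign of v1v6v3v2v5v4 is -1, so it contributes -[[[[[v1, v6], v3], v2], v5], v4]
  sign of v1v6v3v4v5v2 is -1, so it contributes -[[[[[v1, v6], v3], v4], v5], v2]
  sign of v1v6v3v5v4v2 is +1, so it contributes +[[[[[v1, v6], v3], v5], v4], v2]


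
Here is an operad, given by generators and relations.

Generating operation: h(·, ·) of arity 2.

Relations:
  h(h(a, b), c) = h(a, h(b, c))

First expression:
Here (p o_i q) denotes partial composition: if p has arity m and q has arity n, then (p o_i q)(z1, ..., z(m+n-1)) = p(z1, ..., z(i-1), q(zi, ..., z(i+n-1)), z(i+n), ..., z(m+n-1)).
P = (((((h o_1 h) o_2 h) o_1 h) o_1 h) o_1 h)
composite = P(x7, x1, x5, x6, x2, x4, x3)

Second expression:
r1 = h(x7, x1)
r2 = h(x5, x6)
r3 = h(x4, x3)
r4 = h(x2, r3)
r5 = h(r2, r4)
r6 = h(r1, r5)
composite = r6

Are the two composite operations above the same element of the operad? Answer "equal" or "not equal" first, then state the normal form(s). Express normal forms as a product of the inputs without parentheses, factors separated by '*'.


equal — both sides give x7 * x1 * x5 * x6 * x2 * x4 * x3

In normal form, the first expression is x7 * x1 * x5 * x6 * x2 * x4 * x3
In normal form, the second expression is x7 * x1 * x5 * x6 * x2 * x4 * x3
One common form — equal.


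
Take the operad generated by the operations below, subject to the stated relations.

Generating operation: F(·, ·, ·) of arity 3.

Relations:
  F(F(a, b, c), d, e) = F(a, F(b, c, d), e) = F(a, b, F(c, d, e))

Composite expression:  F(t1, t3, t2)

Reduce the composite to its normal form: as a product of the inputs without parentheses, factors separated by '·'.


t1 · t3 · t2

All parenthesizations of F agree; list the t-inputs left to right.
F(t1, t3, t2) reduces to t1 · t3 · t2


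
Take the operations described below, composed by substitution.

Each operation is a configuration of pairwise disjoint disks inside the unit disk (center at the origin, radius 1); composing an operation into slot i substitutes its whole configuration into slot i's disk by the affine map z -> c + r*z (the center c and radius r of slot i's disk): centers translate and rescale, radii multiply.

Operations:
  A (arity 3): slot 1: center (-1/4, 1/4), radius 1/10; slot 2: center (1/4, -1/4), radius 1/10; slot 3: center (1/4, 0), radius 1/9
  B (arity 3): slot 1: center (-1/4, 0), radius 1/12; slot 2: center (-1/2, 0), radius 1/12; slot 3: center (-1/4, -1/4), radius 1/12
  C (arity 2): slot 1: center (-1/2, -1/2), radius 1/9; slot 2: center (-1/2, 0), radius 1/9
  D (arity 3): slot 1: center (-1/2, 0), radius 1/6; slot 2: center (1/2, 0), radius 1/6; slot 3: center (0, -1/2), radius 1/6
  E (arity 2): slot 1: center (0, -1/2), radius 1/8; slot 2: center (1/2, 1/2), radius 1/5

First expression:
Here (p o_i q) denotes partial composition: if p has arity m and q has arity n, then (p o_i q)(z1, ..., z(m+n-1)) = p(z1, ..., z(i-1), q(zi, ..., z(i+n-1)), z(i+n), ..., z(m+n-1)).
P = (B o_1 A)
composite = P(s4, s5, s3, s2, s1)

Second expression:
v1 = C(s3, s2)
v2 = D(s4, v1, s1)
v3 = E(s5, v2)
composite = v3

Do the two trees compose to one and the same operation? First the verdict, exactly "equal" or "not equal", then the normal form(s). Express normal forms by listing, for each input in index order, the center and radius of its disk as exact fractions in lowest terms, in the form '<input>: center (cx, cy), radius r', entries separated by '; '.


not equal: they reduce to s1: center (-1/4, -1/4), radius 1/12; s2: center (-1/2, 0), radius 1/12; s3: center (-11/48, 0), radius 1/108; s4: center (-13/48, 1/48), radius 1/120; s5: center (-11/48, -1/48), radius 1/120 and s1: center (1/2, 2/5), radius 1/30; s2: center (7/12, 1/2), radius 1/270; s3: center (7/12, 29/60), radius 1/270; s4: center (2/5, 1/2), radius 1/30; s5: center (0, -1/2), radius 1/8

Normal form of the first expression: s1: center (-1/4, -1/4), radius 1/12; s2: center (-1/2, 0), radius 1/12; s3: center (-11/48, 0), radius 1/108; s4: center (-13/48, 1/48), radius 1/120; s5: center (-11/48, -1/48), radius 1/120
Normal form of the second expression: s1: center (1/2, 2/5), radius 1/30; s2: center (7/12, 1/2), radius 1/270; s3: center (7/12, 29/60), radius 1/270; s4: center (2/5, 1/2), radius 1/30; s5: center (0, -1/2), radius 1/8
The forms do not match — not equal.


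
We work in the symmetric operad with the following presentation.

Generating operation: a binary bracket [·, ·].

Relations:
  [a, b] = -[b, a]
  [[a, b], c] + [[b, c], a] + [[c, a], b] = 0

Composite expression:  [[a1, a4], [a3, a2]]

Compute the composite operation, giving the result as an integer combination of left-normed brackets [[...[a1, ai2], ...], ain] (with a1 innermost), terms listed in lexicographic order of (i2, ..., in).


-[[[a1, a4], a2], a3] + [[[a1, a4], a3], a2]


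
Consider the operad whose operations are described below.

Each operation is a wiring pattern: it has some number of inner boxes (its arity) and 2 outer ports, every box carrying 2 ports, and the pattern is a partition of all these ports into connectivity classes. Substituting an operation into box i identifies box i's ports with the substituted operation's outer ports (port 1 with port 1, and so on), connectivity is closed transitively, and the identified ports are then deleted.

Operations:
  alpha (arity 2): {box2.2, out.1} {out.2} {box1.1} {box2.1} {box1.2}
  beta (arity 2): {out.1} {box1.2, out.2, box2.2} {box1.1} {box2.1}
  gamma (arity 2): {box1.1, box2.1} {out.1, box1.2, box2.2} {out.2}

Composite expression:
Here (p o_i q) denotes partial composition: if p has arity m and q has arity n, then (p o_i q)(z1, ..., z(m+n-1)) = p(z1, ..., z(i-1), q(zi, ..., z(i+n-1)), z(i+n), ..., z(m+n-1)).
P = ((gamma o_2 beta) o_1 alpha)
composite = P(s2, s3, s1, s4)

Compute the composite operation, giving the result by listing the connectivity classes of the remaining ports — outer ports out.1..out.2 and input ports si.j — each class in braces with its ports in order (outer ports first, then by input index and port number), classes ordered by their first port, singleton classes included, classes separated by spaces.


{out.1, s1.2, s4.2} {out.2} {s1.1} {s2.1} {s2.2} {s3.1} {s3.2} {s4.1}

Treat the ports identified at gamma as solder joints: merge, then drop.
stage alpha: inputs (s2, s3), connectivity {out.1, s3.2} {out.2} {s2.1} {s2.2} {s3.1}, out.j its boundary
stage beta: inputs (s1, s4), connectivity {out.1} {out.2, s1.2, s4.2} {s1.1} {s4.1}, out.j its boundary
stage gamma: inputs (s2, s3, s1, s4), connectivity {out.1, s1.2, s4.2} {out.2} {s1.1} {s2.1} {s2.2} {s3.1} {s3.2} {s4.1}, out.j its boundary


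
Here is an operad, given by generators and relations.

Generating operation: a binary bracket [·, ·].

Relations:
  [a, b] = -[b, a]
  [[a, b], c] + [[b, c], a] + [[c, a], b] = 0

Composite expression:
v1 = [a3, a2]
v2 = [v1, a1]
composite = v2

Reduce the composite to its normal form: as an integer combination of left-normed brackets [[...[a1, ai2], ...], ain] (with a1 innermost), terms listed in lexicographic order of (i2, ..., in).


[[a1, a2], a3] - [[a1, a3], a2]


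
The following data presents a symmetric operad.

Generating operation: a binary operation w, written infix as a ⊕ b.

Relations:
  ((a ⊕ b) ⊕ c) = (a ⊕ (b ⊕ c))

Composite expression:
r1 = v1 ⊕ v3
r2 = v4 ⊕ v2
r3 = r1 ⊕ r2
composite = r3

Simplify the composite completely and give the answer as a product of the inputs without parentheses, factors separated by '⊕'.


Associativity of w dissolves the nesting; only the v-input order survives.
(v1 ⊕ v3) flattens to v1 ⊕ v3
(v4 ⊕ v2) flattens to v4 ⊕ v2
((v1 ⊕ v3) ⊕ (v4 ⊕ v2)) flattens to v1 ⊕ v3 ⊕ v4 ⊕ v2

v1 ⊕ v3 ⊕ v4 ⊕ v2


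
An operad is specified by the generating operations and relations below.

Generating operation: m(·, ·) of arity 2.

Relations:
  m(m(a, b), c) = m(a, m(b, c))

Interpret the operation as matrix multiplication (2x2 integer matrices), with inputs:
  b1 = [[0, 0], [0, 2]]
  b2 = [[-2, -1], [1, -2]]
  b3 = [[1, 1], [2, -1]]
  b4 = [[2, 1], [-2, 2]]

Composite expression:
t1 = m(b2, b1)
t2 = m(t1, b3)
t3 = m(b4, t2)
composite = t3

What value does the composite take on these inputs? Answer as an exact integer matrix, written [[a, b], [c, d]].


[[-16, 8], [-8, 4]]

m(b2, b1) = [[0, -2], [0, -4]]
m(m(b2, b1), b3) = [[-4, 2], [-8, 4]]
m(b4, m(m(b2, b1), b3)) = [[-16, 8], [-8, 4]]


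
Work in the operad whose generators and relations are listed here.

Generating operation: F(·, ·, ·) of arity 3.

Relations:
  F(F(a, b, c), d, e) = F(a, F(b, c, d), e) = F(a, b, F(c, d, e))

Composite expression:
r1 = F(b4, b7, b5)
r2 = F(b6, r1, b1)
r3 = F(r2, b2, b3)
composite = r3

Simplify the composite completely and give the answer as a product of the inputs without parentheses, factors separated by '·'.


b6 · b4 · b7 · b5 · b1 · b2 · b3

Associativity of F dissolves the nesting; only the b-input order survives.
F(b4, b7, b5) collapses to b4 · b7 · b5
F(b6, F(b4, b7, b5), b1) collapses to b6 · b4 · b7 · b5 · b1
F(F(b6, F(b4, b7, b5), b1), b2, b3) collapses to b6 · b4 · b7 · b5 · b1 · b2 · b3
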